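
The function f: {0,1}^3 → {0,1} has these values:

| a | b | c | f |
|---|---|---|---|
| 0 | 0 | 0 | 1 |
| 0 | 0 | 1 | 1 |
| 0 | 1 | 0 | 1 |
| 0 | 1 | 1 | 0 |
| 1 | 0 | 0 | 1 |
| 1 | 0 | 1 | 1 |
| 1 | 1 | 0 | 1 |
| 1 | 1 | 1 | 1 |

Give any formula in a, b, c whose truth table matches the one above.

f(a, b, c) = ¬((¬a ∧ b) ∧ c)

Only row (0,1,1) gives 0. So f is 1 everywhere except there — the complement of the minterm ¬a·b·c.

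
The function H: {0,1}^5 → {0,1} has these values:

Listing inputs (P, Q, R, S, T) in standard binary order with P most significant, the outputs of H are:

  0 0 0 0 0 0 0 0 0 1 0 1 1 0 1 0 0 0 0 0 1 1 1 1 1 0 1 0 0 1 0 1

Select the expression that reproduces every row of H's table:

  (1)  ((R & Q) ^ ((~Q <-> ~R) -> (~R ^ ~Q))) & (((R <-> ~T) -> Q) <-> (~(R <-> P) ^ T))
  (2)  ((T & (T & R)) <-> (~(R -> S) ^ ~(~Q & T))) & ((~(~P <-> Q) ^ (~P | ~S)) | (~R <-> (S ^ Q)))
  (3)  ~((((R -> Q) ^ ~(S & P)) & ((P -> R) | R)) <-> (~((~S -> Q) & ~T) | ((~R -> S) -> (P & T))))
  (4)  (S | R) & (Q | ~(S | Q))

1

(2) fails at (0,0,0,1,1): the formula yields 1, H is 0.
(3) fails at (0,0,0,0,0): the formula yields 1, H is 0.
(4) fails at (0,0,1,0,0): the formula yields 1, H is 0.
(1) is the remaining candidate, and it agrees with H on all 32 inputs.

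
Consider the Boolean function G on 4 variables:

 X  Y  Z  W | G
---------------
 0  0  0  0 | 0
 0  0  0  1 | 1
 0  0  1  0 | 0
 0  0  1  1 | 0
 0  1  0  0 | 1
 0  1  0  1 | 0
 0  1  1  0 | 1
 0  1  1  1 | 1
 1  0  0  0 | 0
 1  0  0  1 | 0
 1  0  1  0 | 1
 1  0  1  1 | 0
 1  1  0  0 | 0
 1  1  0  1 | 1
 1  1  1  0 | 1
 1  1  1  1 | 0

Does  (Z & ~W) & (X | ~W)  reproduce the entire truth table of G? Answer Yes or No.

Evaluate (Z & ~W) & (X | ~W) on each row and compare to G:
  X=0, Y=0, Z=0, W=0: formula gives 0, G = 0 ✓
  X=0, Y=0, Z=0, W=1: formula gives 0, but G = 1 ✗
A single disagreement suffices: at (0,0,0,1) they differ, so the formula does not compute G.

No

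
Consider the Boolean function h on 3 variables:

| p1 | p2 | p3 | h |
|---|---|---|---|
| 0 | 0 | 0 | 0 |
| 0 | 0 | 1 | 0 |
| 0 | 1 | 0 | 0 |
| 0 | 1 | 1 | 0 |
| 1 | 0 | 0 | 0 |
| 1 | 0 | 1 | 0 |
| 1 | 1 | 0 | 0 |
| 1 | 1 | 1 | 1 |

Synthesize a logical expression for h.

h(p1, p2, p3) = (p1 & p2) & p3

The output is 1 only when every input is 1 — the AND of all inputs.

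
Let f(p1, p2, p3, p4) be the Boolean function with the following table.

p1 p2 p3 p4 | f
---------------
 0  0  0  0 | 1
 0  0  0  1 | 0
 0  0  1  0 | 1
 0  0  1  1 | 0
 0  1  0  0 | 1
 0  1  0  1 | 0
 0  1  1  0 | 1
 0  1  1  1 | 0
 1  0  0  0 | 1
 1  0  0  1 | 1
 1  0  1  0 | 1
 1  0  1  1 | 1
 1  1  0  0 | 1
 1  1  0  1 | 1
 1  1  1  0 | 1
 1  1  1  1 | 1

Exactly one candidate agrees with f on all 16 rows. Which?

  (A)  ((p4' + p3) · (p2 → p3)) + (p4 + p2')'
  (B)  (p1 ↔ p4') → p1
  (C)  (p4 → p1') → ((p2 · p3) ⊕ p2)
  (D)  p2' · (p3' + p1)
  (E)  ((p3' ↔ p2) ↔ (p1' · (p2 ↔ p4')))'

(A) fails at (0,0,1,1): the formula yields 1, f is 0.
(C) fails at (0,0,0,0): the formula yields 0, f is 1.
(D) fails at (0,0,0,1): the formula yields 1, f is 0.
(E) fails at (0,0,0,0): the formula yields 0, f is 1.
Only (B) survives; checking it on all 16 rows confirms it matches f.

B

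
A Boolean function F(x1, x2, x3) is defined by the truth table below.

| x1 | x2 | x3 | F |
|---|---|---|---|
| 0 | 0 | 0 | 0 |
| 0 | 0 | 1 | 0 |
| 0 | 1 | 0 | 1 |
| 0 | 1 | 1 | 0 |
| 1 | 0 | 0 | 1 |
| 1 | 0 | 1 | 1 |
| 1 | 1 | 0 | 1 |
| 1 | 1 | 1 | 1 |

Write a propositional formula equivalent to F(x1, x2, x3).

F is 0 on only 3 rows — (0,0,0), (0,0,1), (0,1,1). Writing each as a minterm (¬x1·¬x2·¬x3, ¬x1·¬x2·x3, ¬x1·x2·x3) and OR-ing them characterizes exactly where F=0, so F is the negation of that disjunction.

F(x1, x2, x3) = ~((((~x1 & ~x2) & ~x3) | ((~x1 & ~x2) & x3)) | ((~x1 & x2) & x3))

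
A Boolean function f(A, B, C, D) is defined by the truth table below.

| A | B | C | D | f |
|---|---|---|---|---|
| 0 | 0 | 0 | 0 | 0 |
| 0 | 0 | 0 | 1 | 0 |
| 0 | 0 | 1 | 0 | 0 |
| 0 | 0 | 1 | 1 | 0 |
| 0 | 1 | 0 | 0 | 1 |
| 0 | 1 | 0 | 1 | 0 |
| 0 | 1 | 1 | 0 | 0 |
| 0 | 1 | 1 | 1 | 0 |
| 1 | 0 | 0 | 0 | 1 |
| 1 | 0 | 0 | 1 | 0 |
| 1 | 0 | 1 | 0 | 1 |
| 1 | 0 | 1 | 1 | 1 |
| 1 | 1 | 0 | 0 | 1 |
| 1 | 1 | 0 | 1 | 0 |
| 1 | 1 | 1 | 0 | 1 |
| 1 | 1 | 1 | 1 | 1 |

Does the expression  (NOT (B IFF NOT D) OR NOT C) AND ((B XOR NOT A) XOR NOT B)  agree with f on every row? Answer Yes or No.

Test each input against both f and the formula:
  A=0, B=0, C=0, D=0: formula gives 0, f = 0 ✓
  A=0, B=0, C=0, D=1: formula gives 0, f = 0 ✓
  A=0, B=0, C=1, D=0: formula gives 0, f = 0 ✓
  A=0, B=0, C=1, D=1: formula gives 0, f = 0 ✓
  A=0, B=1, C=0, D=0: formula gives 0, but f = 1 ✗
A single disagreement suffices: at (0,1,0,0) they differ, so the formula does not compute f.

No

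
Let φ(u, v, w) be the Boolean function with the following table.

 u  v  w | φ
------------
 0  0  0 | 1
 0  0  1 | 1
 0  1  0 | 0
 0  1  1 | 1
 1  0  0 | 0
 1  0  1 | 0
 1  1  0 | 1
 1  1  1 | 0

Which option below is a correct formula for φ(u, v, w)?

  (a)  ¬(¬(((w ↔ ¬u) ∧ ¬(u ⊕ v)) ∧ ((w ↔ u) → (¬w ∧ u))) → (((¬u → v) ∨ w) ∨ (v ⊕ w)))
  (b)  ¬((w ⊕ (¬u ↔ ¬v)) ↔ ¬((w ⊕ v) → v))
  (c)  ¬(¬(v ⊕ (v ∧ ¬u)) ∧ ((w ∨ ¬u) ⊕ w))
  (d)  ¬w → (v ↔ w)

b

(a) disagrees with φ on (0,0,1) (formula → 0, table → 1); rule it out.
(c) disagrees with φ on (0,0,0) (formula → 0, table → 1); rule it out.
(d) disagrees with φ on (1,0,0) (formula → 1, table → 0); rule it out.
(b) is the remaining candidate, and it agrees with φ on all 8 inputs.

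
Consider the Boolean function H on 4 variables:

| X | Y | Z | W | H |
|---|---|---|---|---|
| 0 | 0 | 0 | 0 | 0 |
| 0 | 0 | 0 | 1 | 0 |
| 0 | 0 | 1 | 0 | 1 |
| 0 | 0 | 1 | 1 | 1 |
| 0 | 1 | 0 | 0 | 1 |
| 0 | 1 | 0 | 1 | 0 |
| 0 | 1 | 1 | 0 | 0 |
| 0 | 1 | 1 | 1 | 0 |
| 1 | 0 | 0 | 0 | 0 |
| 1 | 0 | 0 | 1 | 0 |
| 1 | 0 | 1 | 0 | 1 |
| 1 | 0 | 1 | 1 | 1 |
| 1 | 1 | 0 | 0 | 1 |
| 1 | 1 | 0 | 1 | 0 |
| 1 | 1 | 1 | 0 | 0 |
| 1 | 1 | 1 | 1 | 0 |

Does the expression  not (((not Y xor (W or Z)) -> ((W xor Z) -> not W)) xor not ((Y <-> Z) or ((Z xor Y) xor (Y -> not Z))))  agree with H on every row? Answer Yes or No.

Test each input against both H and the formula:
  X=0, Y=0, Z=0, W=0: formula gives 0, H = 0 ✓
  X=0, Y=0, Z=0, W=1: formula gives 0, H = 0 ✓
  X=0, Y=0, Z=1, W=0: formula gives 1, H = 1 ✓
  X=0, Y=0, Z=1, W=1: formula gives 1, H = 1 ✓
  …and likewise for the remaining 12 rows.
All 16 rows match — the expression computes H exactly.

Yes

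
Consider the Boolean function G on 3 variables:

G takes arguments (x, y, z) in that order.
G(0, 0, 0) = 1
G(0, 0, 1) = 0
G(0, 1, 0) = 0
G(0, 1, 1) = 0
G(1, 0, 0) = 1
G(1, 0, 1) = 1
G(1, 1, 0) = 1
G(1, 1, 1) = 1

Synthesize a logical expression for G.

The 0-rows are (0,0,1), (0,1,0), (0,1,1). Take each as a conjunction (¬x·¬y·z, ¬x·y·¬z, ¬x·y·z), form their disjunction, and complement — that gives a formula that is 1 everywhere G is.

G(x, y, z) = not ((((not x and not y) and z) or ((not x and y) and not z)) or ((not x and y) and z))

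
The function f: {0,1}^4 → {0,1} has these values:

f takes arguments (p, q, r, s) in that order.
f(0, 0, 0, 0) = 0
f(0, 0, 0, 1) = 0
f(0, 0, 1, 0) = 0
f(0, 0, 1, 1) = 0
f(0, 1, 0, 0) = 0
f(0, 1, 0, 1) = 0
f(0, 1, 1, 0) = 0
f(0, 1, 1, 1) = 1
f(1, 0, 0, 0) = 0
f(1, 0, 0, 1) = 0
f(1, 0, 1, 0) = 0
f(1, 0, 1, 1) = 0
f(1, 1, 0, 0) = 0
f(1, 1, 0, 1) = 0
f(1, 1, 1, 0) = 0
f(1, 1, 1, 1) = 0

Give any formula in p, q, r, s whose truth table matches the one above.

Only row (0,1,1,1) gives 1. That row's minterm ¬p·q·r·s is f directly.

f(p, q, r, s) = ((not p and q) and r) and s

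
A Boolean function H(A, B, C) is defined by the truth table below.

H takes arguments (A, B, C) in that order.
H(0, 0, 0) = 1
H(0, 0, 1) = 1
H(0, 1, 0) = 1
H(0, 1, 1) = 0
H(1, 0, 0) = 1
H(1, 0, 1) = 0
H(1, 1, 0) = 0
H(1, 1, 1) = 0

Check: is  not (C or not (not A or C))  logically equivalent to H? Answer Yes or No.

No

Test each input against both H and the formula:
  A=0, B=0, C=0: formula gives 1, H = 1 ✓
  A=0, B=0, C=1: formula gives 0, but H = 1 ✗
Row (0,0,1) is a counterexample, so the formula is not equivalent to H.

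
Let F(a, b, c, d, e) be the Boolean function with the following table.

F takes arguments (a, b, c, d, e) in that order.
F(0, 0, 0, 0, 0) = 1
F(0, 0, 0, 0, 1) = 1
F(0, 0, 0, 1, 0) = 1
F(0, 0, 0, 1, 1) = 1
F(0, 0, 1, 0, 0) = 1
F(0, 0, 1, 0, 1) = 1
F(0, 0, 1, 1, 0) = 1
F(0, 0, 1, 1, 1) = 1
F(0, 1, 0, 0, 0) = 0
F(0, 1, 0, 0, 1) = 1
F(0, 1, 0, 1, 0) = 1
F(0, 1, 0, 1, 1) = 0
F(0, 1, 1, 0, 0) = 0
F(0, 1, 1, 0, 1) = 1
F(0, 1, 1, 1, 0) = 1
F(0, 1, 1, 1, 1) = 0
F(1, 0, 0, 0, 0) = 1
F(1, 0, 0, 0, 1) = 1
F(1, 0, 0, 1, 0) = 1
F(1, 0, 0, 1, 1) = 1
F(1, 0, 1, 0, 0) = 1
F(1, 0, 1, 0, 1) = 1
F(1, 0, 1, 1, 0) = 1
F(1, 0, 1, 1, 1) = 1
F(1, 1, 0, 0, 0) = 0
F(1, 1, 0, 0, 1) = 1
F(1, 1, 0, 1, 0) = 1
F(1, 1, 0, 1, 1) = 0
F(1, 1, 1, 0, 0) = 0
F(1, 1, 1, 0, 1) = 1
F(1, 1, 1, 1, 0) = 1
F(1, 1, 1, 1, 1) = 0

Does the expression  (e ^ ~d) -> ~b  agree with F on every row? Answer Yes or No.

Evaluate (e ^ ~d) -> ~b on each row and compare to F:
  a=0, b=0, c=0, d=0, e=0: formula gives 1, F = 1 ✓
  a=0, b=0, c=0, d=0, e=1: formula gives 1, F = 1 ✓
  a=0, b=0, c=0, d=1, e=0: formula gives 1, F = 1 ✓
  a=0, b=0, c=0, d=1, e=1: formula gives 1, F = 1 ✓
  … (the remaining 28 rows also agree.)
Every row agrees, so the formula is equivalent.

Yes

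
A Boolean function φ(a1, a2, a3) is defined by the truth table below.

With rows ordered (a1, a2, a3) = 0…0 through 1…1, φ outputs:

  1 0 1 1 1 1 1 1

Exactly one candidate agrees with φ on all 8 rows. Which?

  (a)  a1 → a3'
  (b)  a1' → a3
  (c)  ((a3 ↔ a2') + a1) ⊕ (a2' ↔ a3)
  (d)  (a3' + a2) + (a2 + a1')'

d

(a) disagrees with φ on (0,0,1) (formula → 1, table → 0); rule it out.
(b) disagrees with φ on (0,0,0) (formula → 0, table → 1); rule it out.
(c) disagrees with φ on (0,0,0) (formula → 0, table → 1); rule it out.
That leaves (d). Evaluating it on every row reproduces the table of φ exactly.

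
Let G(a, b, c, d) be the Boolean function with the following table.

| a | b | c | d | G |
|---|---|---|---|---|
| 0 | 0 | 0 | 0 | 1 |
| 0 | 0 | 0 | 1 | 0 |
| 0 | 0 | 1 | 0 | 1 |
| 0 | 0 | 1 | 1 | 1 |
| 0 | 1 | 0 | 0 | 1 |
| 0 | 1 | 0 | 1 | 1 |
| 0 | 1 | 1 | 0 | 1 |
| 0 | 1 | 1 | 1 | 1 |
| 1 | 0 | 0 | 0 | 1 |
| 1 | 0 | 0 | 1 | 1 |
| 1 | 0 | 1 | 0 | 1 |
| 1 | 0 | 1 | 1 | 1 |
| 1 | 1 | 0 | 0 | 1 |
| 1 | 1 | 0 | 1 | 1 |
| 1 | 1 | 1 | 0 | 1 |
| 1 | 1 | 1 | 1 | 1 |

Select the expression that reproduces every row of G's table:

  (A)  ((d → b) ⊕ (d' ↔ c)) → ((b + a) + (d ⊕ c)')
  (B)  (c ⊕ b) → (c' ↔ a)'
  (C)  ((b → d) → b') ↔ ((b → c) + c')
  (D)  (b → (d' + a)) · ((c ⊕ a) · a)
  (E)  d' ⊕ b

(B): at (0,0,0,1) it gives 1, but G = 0 — eliminated.
(C): at (0,0,0,1) it gives 1, but G = 0 — eliminated.
(D): at (0,0,0,0) it gives 0, but G = 1 — eliminated.
(E): at (0,0,1,1) it gives 0, but G = 1 — eliminated.
(A) is the remaining candidate, and it agrees with G on all 16 inputs.

A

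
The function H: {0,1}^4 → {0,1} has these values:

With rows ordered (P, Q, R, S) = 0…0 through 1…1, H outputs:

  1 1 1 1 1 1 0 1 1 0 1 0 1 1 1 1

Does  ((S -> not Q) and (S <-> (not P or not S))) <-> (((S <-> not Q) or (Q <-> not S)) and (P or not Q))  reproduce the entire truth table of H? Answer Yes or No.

Evaluate ((S -> not Q) and (S <-> (not P or not S))) <-> (((S <-> not Q) or (Q <-> not S)) and (P or not Q)) on each row and compare to H:
  P=0, Q=0, R=0, S=0: formula gives 1, H = 1 ✓
  P=0, Q=0, R=0, S=1: formula gives 1, H = 1 ✓
  P=0, Q=0, R=1, S=0: formula gives 1, H = 1 ✓
  P=0, Q=0, R=1, S=1: formula gives 1, H = 1 ✓
  …
  P=0, Q=1, R=1, S=0: formula gives 1, but H = 0 ✗
A single disagreement suffices: at (0,1,1,0) they differ, so the formula does not compute H.

No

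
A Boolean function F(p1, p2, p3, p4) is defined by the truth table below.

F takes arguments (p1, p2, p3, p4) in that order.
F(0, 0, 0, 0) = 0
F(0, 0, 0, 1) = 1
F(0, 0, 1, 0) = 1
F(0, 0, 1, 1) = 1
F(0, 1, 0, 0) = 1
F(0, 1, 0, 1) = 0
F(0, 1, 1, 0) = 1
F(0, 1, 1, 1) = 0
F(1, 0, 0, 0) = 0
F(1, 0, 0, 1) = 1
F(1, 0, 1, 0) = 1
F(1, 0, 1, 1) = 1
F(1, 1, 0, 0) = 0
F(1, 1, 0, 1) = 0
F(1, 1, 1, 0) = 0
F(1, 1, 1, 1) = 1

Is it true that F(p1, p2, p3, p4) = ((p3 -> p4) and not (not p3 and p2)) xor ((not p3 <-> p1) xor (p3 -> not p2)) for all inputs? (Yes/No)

Test each input against both F and the formula:
  p1=0, p2=0, p3=0, p4=0: formula gives 0, F = 0 ✓
  p1=0, p2=0, p3=0, p4=1: formula gives 0, but F = 1 ✗
Row (0,0,0,1) is a counterexample, so the formula is not equivalent to F.

No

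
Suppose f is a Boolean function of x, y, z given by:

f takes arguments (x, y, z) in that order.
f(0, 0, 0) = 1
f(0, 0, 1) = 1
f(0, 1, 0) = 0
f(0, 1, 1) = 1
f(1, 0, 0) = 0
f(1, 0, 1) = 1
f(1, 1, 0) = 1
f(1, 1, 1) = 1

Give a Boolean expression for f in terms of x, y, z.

f(x, y, z) = ¬(((¬x ∧ y) ∧ ¬z) ∨ ((x ∧ ¬y) ∧ ¬z))

There are just 2 zero rows: (0,1,0), (1,0,0). Their minterms are ¬x·y·¬z, x·¬y·¬z; the OR of those covers precisely the 0-outputs, and negating it yields f.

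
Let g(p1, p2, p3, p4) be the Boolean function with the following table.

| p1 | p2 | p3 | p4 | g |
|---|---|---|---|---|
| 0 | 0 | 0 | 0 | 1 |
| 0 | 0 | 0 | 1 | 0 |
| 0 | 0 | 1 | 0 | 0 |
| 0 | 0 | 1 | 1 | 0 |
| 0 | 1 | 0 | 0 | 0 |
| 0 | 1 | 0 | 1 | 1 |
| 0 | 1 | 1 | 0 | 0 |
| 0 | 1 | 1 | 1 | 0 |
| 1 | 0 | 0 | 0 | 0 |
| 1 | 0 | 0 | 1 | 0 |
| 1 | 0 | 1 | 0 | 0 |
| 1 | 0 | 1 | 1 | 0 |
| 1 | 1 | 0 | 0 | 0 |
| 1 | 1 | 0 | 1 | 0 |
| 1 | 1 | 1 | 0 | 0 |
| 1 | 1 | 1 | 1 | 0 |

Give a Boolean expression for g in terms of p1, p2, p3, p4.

g(p1, p2, p3, p4) = (((not p1 and not p2) and not p3) and not p4) or (((not p1 and p2) and not p3) and p4)

Collect the rows where g=1 — (0,0,0,0), (0,1,0,1) — and write one minterm per row: ¬p1·¬p2·¬p3·¬p4, ¬p1·p2·¬p3·p4. Their union (logical OR) reproduces the table exactly.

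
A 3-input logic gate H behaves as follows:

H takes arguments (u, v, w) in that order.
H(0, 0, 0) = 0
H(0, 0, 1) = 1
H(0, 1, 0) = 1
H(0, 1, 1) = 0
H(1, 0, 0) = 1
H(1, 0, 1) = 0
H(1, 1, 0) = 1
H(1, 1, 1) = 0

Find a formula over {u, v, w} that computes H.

H(u, v, w) = ((((NOT u AND NOT v) AND w) OR ((NOT u AND v) AND NOT w)) OR ((u AND NOT v) AND NOT w)) OR ((u AND v) AND NOT w)

Collect the rows where H=1 — (0,0,1), (0,1,0), (1,0,0), (1,1,0) — and write one minterm per row: ¬u·¬v·w, ¬u·v·¬w, u·¬v·¬w, u·v·¬w. Their union (logical OR) reproduces the table exactly.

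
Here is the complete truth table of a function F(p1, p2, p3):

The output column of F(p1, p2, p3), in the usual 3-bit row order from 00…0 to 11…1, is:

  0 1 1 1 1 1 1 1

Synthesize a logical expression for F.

Only row (0,0,0) gives 0. So F is 1 everywhere except there — the complement of the minterm ¬p1·¬p2·¬p3.

F(p1, p2, p3) = ¬((¬p1 ∧ ¬p2) ∧ ¬p3)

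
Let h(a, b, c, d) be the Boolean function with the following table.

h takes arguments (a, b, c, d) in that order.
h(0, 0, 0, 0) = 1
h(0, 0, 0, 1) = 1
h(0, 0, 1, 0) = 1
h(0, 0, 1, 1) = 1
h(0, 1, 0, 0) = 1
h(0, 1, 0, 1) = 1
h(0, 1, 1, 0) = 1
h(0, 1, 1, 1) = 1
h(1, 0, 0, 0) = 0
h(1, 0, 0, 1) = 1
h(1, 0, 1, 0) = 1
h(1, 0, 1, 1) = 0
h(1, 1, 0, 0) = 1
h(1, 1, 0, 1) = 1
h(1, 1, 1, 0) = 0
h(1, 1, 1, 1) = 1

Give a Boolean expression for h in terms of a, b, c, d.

h is 0 on only 3 rows — (1,0,0,0), (1,0,1,1), (1,1,1,0). Writing each as a minterm (a·¬b·¬c·¬d, a·¬b·c·d, a·b·c·¬d) and OR-ing them characterizes exactly where h=0, so h is the negation of that disjunction.

h(a, b, c, d) = (((((a · b') · c') · d') + (((a · b') · c) · d)) + (((a · b) · c) · d'))'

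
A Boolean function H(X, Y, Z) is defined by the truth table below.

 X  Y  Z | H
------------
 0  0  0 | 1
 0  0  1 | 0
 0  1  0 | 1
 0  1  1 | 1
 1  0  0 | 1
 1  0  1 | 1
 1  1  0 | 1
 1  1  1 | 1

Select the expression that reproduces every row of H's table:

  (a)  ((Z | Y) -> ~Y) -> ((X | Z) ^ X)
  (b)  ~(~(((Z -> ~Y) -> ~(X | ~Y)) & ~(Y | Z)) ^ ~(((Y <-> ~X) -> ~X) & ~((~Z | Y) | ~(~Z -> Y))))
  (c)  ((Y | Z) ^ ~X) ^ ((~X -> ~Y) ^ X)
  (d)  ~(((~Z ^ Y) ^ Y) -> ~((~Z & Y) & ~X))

b

(a) fails at (0,0,0): the formula yields 0, H is 1.
(c) fails at (0,0,0): the formula yields 0, H is 1.
(d) fails at (0,0,0): the formula yields 0, H is 1.
Only (b) survives; checking it on all 8 rows confirms it matches H.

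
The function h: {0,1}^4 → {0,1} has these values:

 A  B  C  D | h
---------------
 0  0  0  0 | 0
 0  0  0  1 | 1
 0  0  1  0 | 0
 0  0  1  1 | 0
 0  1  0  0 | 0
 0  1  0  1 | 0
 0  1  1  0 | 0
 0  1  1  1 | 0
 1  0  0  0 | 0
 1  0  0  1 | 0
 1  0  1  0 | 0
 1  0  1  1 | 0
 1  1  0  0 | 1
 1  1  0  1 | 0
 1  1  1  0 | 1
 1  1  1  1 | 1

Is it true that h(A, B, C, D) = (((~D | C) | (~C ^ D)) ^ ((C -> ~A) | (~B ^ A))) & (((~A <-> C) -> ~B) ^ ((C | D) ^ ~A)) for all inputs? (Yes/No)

Test each input against both h and the formula:
  A=0, B=0, C=0, D=0: formula gives 0, h = 0 ✓
  A=0, B=0, C=0, D=1: formula gives 1, h = 1 ✓
  A=0, B=0, C=1, D=0: formula gives 0, h = 0 ✓
  A=0, B=0, C=1, D=1: formula gives 0, h = 0 ✓
  …
  A=0, B=1, C=0, D=1: formula gives 1, but h = 0 ✗
Row (0,1,0,1) is a counterexample, so the formula is not equivalent to h.

No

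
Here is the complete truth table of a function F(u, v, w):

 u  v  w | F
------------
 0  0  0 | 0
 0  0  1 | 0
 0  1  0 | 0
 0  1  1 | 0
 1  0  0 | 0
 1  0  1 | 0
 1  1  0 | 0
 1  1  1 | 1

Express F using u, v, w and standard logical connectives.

F(u, v, w) = (u and v) and w

The output is 1 only when every input is 1 — the AND of all inputs.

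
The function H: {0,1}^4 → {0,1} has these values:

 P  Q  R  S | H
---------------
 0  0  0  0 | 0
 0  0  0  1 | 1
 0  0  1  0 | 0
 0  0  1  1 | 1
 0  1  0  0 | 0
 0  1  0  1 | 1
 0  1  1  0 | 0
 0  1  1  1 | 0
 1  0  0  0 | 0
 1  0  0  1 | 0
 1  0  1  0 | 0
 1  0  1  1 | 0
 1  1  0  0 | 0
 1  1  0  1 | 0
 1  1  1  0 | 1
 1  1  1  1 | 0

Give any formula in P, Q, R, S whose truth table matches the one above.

H(P, Q, R, S) = (((((NOT P AND NOT Q) AND NOT R) AND S) OR (((NOT P AND NOT Q) AND R) AND S)) OR (((NOT P AND Q) AND NOT R) AND S)) OR (((P AND Q) AND R) AND NOT S)

Collect the rows where H=1 — (0,0,0,1), (0,0,1,1), (0,1,0,1), (1,1,1,0) — and write one minterm per row: ¬P·¬Q·¬R·S, ¬P·¬Q·R·S, ¬P·Q·¬R·S, P·Q·R·¬S. Their union (logical OR) reproduces the table exactly.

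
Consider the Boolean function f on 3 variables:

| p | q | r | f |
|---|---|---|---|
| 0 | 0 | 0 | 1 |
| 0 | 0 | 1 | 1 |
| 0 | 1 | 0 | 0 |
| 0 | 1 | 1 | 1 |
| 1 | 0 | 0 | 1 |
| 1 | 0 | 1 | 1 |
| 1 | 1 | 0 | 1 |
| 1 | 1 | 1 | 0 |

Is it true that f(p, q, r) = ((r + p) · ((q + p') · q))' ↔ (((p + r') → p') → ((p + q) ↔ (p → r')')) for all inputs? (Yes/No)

No

Test each input against both f and the formula:
  p=0, q=0, r=0: formula gives 1, f = 1 ✓
  p=0, q=0, r=1: formula gives 1, f = 1 ✓
  p=0, q=1, r=0: formula gives 0, f = 0 ✓
  p=0, q=1, r=1: formula gives 1, f = 1 ✓
  p=1, q=0, r=0: formula gives 1, f = 1 ✓
  …
  p=1, q=1, r=0: formula gives 0, but f = 1 ✗
Row (1,1,0) is a counterexample, so the formula is not equivalent to f.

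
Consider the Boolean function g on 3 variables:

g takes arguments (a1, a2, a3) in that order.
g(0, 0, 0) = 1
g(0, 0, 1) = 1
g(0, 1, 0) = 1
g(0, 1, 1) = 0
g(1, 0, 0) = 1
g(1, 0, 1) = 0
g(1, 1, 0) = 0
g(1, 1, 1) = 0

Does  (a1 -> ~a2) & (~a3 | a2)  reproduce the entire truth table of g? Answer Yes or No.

Evaluate (a1 -> ~a2) & (~a3 | a2) on each row and compare to g:
  a1=0, a2=0, a3=0: formula gives 1, g = 1 ✓
  a1=0, a2=0, a3=1: formula gives 0, but g = 1 ✗
A single disagreement suffices: at (0,0,1) they differ, so the formula does not compute g.

No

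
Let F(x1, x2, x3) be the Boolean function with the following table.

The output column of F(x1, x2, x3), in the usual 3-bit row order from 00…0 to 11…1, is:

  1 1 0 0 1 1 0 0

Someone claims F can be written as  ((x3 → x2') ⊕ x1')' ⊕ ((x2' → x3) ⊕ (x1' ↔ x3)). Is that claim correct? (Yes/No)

Evaluate ((x3 → x2') ⊕ x1')' ⊕ ((x2' → x3) ⊕ (x1' ↔ x3)) on each row and compare to F:
  x1=0, x2=0, x3=0: formula gives 1, F = 1 ✓
  x1=0, x2=0, x3=1: formula gives 1, F = 1 ✓
  x1=0, x2=1, x3=0: formula gives 0, F = 0 ✓
  x1=0, x2=1, x3=1: formula gives 0, F = 0 ✓
  x1=1, x2=0, x3=0: formula gives 1, F = 1 ✓
  …and likewise for the remaining 3 rows.
All 8 rows match — the expression computes F exactly.

Yes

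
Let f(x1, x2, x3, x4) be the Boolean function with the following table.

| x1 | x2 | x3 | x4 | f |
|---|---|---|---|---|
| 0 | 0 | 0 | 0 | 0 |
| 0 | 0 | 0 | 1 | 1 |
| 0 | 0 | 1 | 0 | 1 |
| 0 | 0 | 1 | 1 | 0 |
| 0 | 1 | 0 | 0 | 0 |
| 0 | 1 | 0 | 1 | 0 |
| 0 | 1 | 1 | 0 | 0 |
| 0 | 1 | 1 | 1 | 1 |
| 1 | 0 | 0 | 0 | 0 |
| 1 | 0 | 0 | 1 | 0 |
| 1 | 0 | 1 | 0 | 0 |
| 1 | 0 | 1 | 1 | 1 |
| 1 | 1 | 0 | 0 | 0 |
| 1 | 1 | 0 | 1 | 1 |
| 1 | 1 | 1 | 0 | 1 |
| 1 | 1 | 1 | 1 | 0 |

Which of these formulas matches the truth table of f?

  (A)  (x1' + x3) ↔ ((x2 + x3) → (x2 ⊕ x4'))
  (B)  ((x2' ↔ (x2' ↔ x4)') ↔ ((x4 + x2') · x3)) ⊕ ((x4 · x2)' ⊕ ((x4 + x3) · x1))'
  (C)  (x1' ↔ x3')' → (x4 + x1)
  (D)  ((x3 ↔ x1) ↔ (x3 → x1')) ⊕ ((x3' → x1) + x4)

B

(A) disagrees with f on (0,0,0,0) (formula → 1, table → 0); rule it out.
(C) disagrees with f on (0,0,0,0) (formula → 1, table → 0); rule it out.
(D) disagrees with f on (0,0,0,0) (formula → 1, table → 0); rule it out.
Only (B) survives; checking it on all 16 rows confirms it matches f.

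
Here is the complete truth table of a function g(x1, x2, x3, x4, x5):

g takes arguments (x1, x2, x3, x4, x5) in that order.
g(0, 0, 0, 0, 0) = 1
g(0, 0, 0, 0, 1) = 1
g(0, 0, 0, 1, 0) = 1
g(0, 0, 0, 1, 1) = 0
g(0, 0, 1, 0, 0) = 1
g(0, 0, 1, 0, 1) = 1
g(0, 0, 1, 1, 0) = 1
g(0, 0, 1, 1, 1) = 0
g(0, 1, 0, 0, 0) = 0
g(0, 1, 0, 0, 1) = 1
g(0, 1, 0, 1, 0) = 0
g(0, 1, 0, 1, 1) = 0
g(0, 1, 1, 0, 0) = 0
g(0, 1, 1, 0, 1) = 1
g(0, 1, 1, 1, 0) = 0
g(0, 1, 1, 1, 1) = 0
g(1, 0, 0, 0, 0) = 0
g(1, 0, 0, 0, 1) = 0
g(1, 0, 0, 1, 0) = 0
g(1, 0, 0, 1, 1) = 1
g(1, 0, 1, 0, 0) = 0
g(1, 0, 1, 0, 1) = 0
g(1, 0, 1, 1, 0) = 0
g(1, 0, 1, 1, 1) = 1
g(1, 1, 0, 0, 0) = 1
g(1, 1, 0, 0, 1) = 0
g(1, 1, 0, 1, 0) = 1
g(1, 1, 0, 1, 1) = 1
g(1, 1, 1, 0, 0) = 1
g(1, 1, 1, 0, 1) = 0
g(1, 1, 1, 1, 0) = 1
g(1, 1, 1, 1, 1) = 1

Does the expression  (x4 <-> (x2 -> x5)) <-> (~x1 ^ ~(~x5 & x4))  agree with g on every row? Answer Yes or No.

Yes

Check the formula against g row by row:
  x1=0, x2=0, x3=0, x4=0, x5=0: formula gives 1, g = 1 ✓
  x1=0, x2=0, x3=0, x4=0, x5=1: formula gives 1, g = 1 ✓
  x1=0, x2=0, x3=0, x4=1, x5=0: formula gives 1, g = 1 ✓
  x1=0, x2=0, x3=0, x4=1, x5=1: formula gives 0, g = 0 ✓
  … (the remaining 28 rows also agree.)
All 32 rows match — the expression computes g exactly.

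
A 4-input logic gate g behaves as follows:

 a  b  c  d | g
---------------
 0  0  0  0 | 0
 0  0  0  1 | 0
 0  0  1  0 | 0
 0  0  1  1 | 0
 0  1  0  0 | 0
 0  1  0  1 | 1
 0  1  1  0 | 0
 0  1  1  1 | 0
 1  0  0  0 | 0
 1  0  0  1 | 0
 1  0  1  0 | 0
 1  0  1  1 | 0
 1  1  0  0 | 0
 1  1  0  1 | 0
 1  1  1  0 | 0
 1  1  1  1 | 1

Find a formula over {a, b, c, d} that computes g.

g=1 on 2 inputs: (0,1,0,1), (1,1,1,1). Reading each as a conjunction of literals (¬a·b·¬c·d, a·b·c·d) and taking the OR gives the canonical DNF.

g(a, b, c, d) = (((NOT a AND b) AND NOT c) AND d) OR (((a AND b) AND c) AND d)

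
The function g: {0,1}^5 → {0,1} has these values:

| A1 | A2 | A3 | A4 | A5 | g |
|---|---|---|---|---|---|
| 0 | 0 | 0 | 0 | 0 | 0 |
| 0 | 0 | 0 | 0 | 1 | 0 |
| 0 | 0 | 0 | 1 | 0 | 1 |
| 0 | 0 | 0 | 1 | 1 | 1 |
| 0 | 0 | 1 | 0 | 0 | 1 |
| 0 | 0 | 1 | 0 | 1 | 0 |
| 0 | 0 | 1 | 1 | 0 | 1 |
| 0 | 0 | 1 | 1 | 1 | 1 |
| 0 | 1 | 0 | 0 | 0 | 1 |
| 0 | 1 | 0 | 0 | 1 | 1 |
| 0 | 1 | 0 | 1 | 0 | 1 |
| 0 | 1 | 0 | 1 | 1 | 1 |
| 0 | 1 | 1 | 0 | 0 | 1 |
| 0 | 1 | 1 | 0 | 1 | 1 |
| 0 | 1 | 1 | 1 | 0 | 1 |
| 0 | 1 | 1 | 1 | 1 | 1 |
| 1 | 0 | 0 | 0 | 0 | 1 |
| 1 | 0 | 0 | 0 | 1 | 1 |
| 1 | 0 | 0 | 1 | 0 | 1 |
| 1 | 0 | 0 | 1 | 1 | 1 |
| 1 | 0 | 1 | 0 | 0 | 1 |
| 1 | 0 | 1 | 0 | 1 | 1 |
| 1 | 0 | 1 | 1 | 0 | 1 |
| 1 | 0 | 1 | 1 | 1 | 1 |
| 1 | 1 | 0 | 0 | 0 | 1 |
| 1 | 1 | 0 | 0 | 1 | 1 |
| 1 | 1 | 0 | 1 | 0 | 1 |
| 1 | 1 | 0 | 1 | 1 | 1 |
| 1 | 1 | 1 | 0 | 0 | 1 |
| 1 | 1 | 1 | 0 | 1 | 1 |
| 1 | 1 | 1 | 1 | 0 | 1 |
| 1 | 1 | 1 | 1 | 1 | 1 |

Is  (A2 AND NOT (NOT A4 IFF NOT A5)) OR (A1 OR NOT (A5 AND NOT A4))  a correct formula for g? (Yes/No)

Test each input against both g and the formula:
  A1=0, A2=0, A3=0, A4=0, A5=0: formula gives 1, but g = 0 ✗
Row (0,0,0,0,0) is a counterexample, so the formula is not equivalent to g.

No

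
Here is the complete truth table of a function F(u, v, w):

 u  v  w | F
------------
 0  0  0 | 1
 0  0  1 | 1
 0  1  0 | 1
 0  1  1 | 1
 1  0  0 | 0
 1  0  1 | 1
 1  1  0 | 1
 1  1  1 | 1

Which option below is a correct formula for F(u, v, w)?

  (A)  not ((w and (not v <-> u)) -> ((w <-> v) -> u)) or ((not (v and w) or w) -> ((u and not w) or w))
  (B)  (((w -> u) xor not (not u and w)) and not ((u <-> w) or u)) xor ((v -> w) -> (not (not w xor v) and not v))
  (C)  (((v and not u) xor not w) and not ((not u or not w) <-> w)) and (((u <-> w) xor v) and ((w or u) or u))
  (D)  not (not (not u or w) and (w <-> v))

D

(A) fails at (0,0,0): the formula yields 0, F is 1.
(B) fails at (0,0,0): the formula yields 0, F is 1.
(C) fails at (0,0,0): the formula yields 0, F is 1.
That leaves (D). Evaluating it on every row reproduces the table of F exactly.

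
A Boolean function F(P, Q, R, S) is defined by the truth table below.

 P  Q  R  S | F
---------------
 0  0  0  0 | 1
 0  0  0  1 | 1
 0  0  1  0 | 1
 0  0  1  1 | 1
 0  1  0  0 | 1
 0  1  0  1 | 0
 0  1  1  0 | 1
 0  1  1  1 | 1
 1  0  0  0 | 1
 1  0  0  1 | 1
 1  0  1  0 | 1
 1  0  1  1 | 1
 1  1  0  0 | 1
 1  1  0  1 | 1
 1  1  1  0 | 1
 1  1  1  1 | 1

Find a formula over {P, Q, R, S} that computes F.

F(P, Q, R, S) = (((P' · Q) · R') · S)'

F is 0 on exactly one input, (0,1,0,1), whose minterm is ¬P·Q·¬R·S. So F is the negation of that single conjunction.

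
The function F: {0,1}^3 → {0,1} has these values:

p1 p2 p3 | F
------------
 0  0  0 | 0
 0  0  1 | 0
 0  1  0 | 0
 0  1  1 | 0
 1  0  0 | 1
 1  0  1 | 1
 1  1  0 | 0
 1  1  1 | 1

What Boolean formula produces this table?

Collect the rows where F=1 — (1,0,0), (1,0,1), (1,1,1) — and write one minterm per row: p1·¬p2·¬p3, p1·¬p2·p3, p1·p2·p3. Their union (logical OR) reproduces the table exactly.

F(p1, p2, p3) = (((p1 AND NOT p2) AND NOT p3) OR ((p1 AND NOT p2) AND p3)) OR ((p1 AND p2) AND p3)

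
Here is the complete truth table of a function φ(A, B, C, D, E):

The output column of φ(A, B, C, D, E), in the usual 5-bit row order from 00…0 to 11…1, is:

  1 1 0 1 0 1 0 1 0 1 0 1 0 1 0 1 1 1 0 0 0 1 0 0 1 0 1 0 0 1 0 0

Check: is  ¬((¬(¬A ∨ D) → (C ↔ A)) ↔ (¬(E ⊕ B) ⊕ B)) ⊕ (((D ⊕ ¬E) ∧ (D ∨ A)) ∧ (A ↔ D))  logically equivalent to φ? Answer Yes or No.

Evaluate ¬((¬(¬A ∨ D) → (C ↔ A)) ↔ (¬(E ⊕ B) ⊕ B)) ⊕ (((D ⊕ ¬E) ∧ (D ∨ A)) ∧ (A ↔ D)) on each row and compare to φ:
  A=0, B=0, C=0, D=0, E=0: formula gives 0, but φ = 1 ✗
A single disagreement suffices: at (0,0,0,0,0) they differ, so the formula does not compute φ.

No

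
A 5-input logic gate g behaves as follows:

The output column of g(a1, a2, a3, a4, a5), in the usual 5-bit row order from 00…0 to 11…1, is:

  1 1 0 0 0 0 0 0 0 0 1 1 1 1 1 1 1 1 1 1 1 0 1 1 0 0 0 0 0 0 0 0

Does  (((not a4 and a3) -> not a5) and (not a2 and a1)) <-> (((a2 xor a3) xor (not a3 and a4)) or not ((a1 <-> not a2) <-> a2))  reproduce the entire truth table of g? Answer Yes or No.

Evaluate (((not a4 and a3) -> not a5) and (not a2 and a1)) <-> (((a2 xor a3) xor (not a3 and a4)) or not ((a1 <-> not a2) <-> a2)) on each row and compare to g:
  a1=0, a2=0, a3=0, a4=0, a5=0: formula gives 1, g = 1 ✓
  a1=0, a2=0, a3=0, a4=0, a5=1: formula gives 1, g = 1 ✓
  a1=0, a2=0, a3=0, a4=1, a5=0: formula gives 0, g = 0 ✓
  a1=0, a2=0, a3=0, a4=1, a5=1: formula gives 0, g = 0 ✓
  …and likewise for the remaining 28 rows.
No disagreement on any input; they are logically equivalent.

Yes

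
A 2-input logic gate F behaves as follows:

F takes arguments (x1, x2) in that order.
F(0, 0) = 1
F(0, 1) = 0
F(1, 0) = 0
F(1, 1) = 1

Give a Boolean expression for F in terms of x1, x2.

The output is 1 exactly when an even number of inputs are 1 — the complement of 2-way XOR.

F(x1, x2) = not (x1 xor x2)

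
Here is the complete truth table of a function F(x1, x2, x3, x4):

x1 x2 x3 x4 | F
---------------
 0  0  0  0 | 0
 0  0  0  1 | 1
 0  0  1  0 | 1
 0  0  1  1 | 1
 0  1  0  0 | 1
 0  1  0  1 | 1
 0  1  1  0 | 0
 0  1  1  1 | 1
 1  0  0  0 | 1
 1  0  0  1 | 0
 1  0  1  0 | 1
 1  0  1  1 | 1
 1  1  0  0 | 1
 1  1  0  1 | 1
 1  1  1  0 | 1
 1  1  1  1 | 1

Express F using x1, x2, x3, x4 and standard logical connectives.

The 0-rows are (0,0,0,0), (0,1,1,0), (1,0,0,1). Take each as a conjunction (¬x1·¬x2·¬x3·¬x4, ¬x1·x2·x3·¬x4, x1·¬x2·¬x3·x4), form their disjunction, and complement — that gives a formula that is 1 everywhere F is.

F(x1, x2, x3, x4) = ~(((((~x1 & ~x2) & ~x3) & ~x4) | (((~x1 & x2) & x3) & ~x4)) | (((x1 & ~x2) & ~x3) & x4))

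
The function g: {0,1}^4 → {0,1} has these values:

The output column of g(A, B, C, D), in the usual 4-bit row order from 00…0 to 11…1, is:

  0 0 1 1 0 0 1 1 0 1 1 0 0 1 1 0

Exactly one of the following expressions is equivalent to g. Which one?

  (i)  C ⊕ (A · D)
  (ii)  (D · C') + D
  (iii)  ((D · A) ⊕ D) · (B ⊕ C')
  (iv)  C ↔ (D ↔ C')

i

(ii) fails at (0,0,0,1): the formula yields 1, g is 0.
(iii) fails at (0,0,0,1): the formula yields 1, g is 0.
(iv) fails at (0,0,0,0): the formula yields 1, g is 0.
(i) is the remaining candidate, and it agrees with g on all 16 inputs.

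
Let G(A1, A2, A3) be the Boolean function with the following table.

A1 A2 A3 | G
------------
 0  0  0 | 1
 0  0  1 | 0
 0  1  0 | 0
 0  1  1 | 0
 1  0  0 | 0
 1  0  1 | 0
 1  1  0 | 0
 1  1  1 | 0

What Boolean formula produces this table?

G(A1, A2, A3) = ¬((A1 ∨ A2) ∨ A3)

The output is 1 only when every input is 0 — NOR of all inputs.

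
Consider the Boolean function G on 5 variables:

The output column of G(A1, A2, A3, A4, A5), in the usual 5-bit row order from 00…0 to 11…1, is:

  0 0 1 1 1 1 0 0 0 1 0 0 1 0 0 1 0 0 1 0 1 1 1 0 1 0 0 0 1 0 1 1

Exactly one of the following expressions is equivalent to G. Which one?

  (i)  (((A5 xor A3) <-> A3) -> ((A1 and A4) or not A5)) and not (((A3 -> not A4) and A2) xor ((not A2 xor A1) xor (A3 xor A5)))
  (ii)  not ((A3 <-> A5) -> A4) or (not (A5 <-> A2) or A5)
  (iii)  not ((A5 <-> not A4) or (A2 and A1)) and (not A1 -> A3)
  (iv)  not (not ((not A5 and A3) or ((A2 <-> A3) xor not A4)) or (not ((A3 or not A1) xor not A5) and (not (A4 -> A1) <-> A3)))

iv

(i): at (0,0,0,0,1) it gives 1, but G = 0 — eliminated.
(ii): at (0,0,0,0,0) it gives 1, but G = 0 — eliminated.
(iii): at (0,0,0,1,0) it gives 0, but G = 1 — eliminated.
That leaves (iv). Evaluating it on every row reproduces the table of G exactly.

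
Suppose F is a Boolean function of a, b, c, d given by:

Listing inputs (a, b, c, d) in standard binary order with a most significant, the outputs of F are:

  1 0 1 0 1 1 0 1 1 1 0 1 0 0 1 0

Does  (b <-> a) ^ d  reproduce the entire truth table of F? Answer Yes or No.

Test each input against both F and the formula:
  a=0, b=0, c=0, d=0: formula gives 1, F = 1 ✓
  a=0, b=0, c=0, d=1: formula gives 0, F = 0 ✓
  a=0, b=0, c=1, d=0: formula gives 1, F = 1 ✓
  a=0, b=0, c=1, d=1: formula gives 0, F = 0 ✓
  a=0, b=1, c=0, d=0: formula gives 0, but F = 1 ✗
A single disagreement suffices: at (0,1,0,0) they differ, so the formula does not compute F.

No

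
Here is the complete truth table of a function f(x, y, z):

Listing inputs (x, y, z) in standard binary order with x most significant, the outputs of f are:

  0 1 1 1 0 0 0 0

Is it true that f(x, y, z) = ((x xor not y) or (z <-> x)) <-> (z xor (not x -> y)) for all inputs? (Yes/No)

Evaluate ((x xor not y) or (z <-> x)) <-> (z xor (not x -> y)) on each row and compare to f:
  x=0, y=0, z=0: formula gives 0, f = 0 ✓
  x=0, y=0, z=1: formula gives 1, f = 1 ✓
  x=0, y=1, z=0: formula gives 1, f = 1 ✓
  x=0, y=1, z=1: formula gives 1, f = 1 ✓
  x=1, y=0, z=0: formula gives 0, f = 0 ✓
  …
  x=1, y=1, z=0: formula gives 1, but f = 0 ✗
A single disagreement suffices: at (1,1,0) they differ, so the formula does not compute f.

No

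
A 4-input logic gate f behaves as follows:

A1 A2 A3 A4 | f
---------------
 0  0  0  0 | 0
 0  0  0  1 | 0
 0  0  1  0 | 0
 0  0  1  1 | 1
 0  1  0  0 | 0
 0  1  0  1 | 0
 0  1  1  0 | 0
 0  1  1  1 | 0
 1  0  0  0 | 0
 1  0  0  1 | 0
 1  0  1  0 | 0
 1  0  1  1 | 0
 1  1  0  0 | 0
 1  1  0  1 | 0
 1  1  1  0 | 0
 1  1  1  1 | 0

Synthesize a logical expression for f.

Only row (0,0,1,1) gives 1. That row's minterm ¬A1·¬A2·A3·A4 is f directly.

f(A1, A2, A3, A4) = ((NOT A1 AND NOT A2) AND A3) AND A4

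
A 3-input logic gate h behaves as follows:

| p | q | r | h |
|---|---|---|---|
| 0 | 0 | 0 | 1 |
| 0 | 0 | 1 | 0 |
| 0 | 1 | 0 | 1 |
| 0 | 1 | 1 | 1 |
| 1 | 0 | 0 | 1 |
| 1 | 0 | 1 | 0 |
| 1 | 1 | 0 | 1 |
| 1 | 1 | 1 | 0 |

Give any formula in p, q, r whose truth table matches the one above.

h(p, q, r) = NOT ((((NOT p AND NOT q) AND r) OR ((p AND NOT q) AND r)) OR ((p AND q) AND r))

h is 0 on only 3 rows — (0,0,1), (1,0,1), (1,1,1). Writing each as a minterm (¬p·¬q·r, p·¬q·r, p·q·r) and OR-ing them characterizes exactly where h=0, so h is the negation of that disjunction.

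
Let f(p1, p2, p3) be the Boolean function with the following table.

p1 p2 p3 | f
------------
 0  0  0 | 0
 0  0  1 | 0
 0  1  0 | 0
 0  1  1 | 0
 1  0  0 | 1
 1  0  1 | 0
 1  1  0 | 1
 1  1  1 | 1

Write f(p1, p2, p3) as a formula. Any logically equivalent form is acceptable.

The 1-rows are (1,0,0), (1,1,0), (1,1,1). Each contributes one minterm — p1·¬p2·¬p3; p1·p2·¬p3; p1·p2·p3 — and their disjunction is a sum-of-products form of f.

f(p1, p2, p3) = (((p1 and not p2) and not p3) or ((p1 and p2) and not p3)) or ((p1 and p2) and p3)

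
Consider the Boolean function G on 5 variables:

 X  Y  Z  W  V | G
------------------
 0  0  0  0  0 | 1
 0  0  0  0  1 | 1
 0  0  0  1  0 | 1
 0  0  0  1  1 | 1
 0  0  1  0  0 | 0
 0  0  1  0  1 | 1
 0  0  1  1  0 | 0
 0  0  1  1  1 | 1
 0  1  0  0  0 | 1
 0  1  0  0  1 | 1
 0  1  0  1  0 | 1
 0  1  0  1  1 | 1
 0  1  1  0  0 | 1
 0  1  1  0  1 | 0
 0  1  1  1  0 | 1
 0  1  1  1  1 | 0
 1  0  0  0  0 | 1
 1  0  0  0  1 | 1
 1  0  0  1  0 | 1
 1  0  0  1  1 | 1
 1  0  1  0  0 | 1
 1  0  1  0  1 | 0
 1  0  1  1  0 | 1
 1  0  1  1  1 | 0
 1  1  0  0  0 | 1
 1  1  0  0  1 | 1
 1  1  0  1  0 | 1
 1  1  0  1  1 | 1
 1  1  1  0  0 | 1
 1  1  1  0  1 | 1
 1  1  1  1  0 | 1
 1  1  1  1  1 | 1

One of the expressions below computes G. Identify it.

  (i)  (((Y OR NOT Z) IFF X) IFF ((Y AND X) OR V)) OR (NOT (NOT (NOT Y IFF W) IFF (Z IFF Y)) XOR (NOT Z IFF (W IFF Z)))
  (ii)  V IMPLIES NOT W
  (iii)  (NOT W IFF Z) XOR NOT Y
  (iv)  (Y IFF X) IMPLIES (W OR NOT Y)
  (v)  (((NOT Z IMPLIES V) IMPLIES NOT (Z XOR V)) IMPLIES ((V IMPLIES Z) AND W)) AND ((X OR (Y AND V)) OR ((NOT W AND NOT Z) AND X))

(ii): at (0,0,0,1,1) it gives 0, but G = 1 — eliminated.
(iii): at (0,0,0,1,0) it gives 0, but G = 1 — eliminated.
(iv): at (0,0,1,0,0) it gives 1, but G = 0 — eliminated.
(v): at (0,0,0,0,0) it gives 0, but G = 1 — eliminated.
That leaves (i). Evaluating it on every row reproduces the table of G exactly.

i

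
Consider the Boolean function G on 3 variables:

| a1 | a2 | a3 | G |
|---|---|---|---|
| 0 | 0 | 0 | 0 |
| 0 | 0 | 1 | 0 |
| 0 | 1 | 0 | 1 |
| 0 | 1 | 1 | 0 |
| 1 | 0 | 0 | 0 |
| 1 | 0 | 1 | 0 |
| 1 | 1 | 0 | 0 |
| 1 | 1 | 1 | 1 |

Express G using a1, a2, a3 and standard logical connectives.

G(a1, a2, a3) = ((NOT a1 AND a2) AND NOT a3) OR ((a1 AND a2) AND a3)

G=1 on 2 inputs: (0,1,0), (1,1,1). Reading each as a conjunction of literals (¬a1·a2·¬a3, a1·a2·a3) and taking the OR gives the canonical DNF.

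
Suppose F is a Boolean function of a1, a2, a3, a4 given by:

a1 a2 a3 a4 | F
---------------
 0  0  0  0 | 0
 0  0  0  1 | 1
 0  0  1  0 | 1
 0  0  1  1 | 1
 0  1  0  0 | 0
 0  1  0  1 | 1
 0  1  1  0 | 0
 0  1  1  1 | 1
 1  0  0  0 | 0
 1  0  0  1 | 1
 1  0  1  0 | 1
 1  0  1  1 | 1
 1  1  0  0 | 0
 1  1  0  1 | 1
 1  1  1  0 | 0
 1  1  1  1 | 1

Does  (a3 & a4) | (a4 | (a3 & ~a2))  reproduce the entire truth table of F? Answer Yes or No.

Yes

Check the formula against F row by row:
  a1=0, a2=0, a3=0, a4=0: formula gives 0, F = 0 ✓
  a1=0, a2=0, a3=0, a4=1: formula gives 1, F = 1 ✓
  a1=0, a2=0, a3=1, a4=0: formula gives 1, F = 1 ✓
  a1=0, a2=0, a3=1, a4=1: formula gives 1, F = 1 ✓
  …and likewise for the remaining 12 rows.
No disagreement on any input; they are logically equivalent.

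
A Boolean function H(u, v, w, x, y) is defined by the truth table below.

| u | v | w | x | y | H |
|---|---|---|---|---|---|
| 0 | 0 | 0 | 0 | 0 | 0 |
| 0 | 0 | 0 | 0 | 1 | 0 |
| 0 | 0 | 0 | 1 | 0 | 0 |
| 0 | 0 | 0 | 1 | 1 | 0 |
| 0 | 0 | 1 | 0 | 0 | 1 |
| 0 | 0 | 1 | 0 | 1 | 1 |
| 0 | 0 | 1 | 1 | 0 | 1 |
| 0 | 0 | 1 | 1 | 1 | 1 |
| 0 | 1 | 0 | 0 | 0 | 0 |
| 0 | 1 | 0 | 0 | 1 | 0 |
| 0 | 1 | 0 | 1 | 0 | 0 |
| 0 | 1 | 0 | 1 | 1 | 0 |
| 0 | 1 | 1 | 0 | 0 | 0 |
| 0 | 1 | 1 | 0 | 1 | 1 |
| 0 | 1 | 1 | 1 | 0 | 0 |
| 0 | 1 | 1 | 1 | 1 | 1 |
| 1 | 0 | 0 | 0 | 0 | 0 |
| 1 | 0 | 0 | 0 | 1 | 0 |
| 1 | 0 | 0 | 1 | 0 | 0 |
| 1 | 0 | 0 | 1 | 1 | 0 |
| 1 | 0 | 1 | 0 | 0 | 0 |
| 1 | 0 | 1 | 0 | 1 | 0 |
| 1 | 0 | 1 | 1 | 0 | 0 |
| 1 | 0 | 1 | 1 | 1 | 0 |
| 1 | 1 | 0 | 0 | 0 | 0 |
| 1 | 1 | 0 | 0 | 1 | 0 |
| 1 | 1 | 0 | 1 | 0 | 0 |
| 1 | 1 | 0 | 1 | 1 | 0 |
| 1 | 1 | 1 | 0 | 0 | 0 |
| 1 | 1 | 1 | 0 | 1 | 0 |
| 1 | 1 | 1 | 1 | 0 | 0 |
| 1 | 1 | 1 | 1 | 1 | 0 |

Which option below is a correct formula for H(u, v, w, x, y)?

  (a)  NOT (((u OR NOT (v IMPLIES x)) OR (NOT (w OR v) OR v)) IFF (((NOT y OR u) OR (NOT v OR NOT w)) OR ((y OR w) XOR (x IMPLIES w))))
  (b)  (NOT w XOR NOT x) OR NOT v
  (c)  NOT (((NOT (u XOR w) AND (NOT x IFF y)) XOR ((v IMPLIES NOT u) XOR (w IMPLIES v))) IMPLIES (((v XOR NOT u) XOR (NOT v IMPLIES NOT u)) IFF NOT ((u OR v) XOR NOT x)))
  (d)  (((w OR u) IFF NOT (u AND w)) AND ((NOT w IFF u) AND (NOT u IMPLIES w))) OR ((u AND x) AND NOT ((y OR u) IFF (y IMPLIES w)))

(b) disagrees with H on (0,0,0,0,0) (formula → 1, table → 0); rule it out.
(c) disagrees with H on (0,0,0,1,0) (formula → 1, table → 0); rule it out.
(d) disagrees with H on (0,1,1,0,0) (formula → 1, table → 0); rule it out.
(a) is the remaining candidate, and it agrees with H on all 32 inputs.

a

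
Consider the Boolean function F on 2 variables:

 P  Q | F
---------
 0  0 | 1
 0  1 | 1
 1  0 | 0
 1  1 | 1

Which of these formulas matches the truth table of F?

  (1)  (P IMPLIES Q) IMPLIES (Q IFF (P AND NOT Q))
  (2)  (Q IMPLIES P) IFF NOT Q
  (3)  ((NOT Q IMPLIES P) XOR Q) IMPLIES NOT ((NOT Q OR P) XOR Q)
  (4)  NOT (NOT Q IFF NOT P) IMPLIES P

3

(1): at (0,1) it gives 0, but F = 1 — eliminated.
(2): at (1,0) it gives 1, but F = 0 — eliminated.
(4): at (0,1) it gives 0, but F = 1 — eliminated.
Only (3) survives; checking it on all 4 rows confirms it matches F.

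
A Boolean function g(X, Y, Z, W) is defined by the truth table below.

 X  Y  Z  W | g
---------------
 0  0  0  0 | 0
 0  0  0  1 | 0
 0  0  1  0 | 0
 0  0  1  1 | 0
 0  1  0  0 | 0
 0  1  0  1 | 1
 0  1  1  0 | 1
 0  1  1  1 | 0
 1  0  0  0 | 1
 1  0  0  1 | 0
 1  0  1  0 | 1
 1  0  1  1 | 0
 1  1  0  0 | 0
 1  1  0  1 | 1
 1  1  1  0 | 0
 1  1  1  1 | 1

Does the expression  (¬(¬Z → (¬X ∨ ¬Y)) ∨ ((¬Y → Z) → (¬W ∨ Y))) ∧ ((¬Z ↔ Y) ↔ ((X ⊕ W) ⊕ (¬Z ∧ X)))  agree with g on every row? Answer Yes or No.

No

Check the formula against g row by row:
  X=0, Y=0, Z=0, W=0: formula gives 1, but g = 0 ✗
A single disagreement suffices: at (0,0,0,0) they differ, so the formula does not compute g.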